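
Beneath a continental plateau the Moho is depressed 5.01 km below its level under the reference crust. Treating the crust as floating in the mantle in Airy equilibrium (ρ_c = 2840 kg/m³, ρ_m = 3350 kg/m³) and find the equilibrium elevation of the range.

For local isostatic compensation: ρ_c h = (ρ_m − ρ_c) r.
h = r (ρ_m − ρ_c) / ρ_c = 5.01 km × (3350 − 2840) / 2840 = 0.9 km.

0.9 km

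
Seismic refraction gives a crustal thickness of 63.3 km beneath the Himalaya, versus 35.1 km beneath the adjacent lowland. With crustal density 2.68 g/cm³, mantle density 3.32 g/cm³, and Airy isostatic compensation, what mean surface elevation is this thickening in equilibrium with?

5.44 km

Excess crust Δ = 63.3 km − 35.1 km = 28.2 km, split between elevation h and root r with h + r = Δ.
Airy balance ρ_c h = (ρ_m − ρ_c) r gives r = h ρ_c/(ρ_m − ρ_c), so h (1 + ρ_c/(ρ_m − ρ_c)) = Δ, i.e. h = Δ (ρ_m − ρ_c)/ρ_m.
h = 28.2 km × 0.64/3.32 = 5.44 km.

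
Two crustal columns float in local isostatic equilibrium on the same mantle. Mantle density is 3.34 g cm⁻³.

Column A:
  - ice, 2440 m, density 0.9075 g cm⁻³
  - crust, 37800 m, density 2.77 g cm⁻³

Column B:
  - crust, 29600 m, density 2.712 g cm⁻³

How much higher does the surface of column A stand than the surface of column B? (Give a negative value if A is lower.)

For any compensation level in the mantle, the mantle terms cancel and isostasy reduces to e = (Σt_A − Σt_B) − (Σ(ρt)_A − Σ(ρt)_B) / ρ_m.
Σt_A = 40240 m; Σt_B = 29600 m; Σ(ρt)_A = 106920.3; Σ(ρt)_B = 80275.2 (in m·g cm⁻³).
e = (40240 − 29600) − (106920.3 − 80275.2) / 3.34 = 2660 m.

2660 m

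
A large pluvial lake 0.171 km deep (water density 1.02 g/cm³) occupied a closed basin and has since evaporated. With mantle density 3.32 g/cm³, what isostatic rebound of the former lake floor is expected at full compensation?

u = d ρ_w/ρ_m = 0.171 km × 1.02/3.32 = 0.0525 km.

0.0525 km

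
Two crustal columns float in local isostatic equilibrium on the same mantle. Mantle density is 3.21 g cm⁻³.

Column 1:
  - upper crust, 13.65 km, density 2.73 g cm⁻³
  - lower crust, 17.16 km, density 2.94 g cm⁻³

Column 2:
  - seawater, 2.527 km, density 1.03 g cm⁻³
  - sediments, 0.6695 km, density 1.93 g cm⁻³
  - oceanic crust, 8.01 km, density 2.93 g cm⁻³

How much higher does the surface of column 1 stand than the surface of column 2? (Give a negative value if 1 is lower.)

0.803 km

For any compensation level in the mantle, the mantle terms cancel and isostasy reduces to e = (Σt_1 − Σt_2) − (Σ(ρt)_1 − Σ(ρt)_2) / ρ_m.
Σt_1 = 30.81 km; Σt_2 = 11.2065 km; Σ(ρt)_1 = 87.7149; Σ(ρt)_2 = 27.364245 (in km·g cm⁻³).
e = (30.81 − 11.2065) − (87.7149 − 27.364245) / 3.21 = 0.803 km.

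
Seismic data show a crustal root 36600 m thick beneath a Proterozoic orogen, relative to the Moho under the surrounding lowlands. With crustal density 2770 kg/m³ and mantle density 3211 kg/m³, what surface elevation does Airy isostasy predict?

Isostatic balance requires: ρ_c h = (ρ_m − ρ_c) r.
h = r (ρ_m − ρ_c) / ρ_c = 36600 m × (3211 − 2770) / 2770 = 5830 m.

5830 m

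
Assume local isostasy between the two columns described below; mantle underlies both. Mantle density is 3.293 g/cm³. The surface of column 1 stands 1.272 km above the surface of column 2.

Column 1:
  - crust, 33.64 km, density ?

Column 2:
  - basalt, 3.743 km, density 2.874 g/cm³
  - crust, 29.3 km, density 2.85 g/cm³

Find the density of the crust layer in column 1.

Take the compensation level at the base of the deeper column (depth z_c below the surface of column 1) and equate Σ ρ_i t_i down to z_c; mantle fills any gap and the z_c terms cancel.
Column 1: 33.64×ρ + (z_c − 33.64)×3.293
Column 2: 1.272×0 + 3.743×2.874 + 29.3×2.85 + (z_c − 1.272 − 33.043)×3.293
The z_c×3.293 term appears on both sides and cancels. Collect the known terms of each column as K = Σ(ρt)_known − 3.293 × (depth of known layers): K_1 = 0 − 3.293×33.64 = −110.77652; K_2 = 94.262382 − 3.293×(1.272 + 33.043) = −18.736913.
Balance: K_1 + 33.64×ρ = K_2, so ρ = (K_2 − K_1)/33.64 = 92.0396/33.64 = 2.74 g/cm³.

2.74 g/cm³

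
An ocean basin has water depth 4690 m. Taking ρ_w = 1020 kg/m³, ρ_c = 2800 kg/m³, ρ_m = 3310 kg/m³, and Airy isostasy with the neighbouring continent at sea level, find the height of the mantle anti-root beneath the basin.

16400 m

Equating mass per unit area of the two columns: replacing crust with seawater at the top is compensated by replacing crust with mantle at the base: d (ρ_c − ρ_w) = a (ρ_m − ρ_c).
a = d (ρ_c − ρ_w)/(ρ_m − ρ_c) = 4690 m × 1780/510 = 16400 m.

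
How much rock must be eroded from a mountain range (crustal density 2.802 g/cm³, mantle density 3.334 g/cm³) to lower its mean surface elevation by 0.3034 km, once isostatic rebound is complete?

Net drop Δ = e − u = e − e ρ_c/ρ_m = e (ρ_m − ρ_c)/ρ_m.
e = Δ ρ_m/(ρ_m − ρ_c) = 0.3034 km × 3.334/0.532 = 1.9 km.

1.9 km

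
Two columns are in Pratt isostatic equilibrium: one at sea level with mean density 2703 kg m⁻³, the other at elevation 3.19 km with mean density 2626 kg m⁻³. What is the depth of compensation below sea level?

ρ_ref D = ρ (D + h) → D (ρ_ref − ρ) = ρ h.
D = ρ h/(ρ_ref − ρ) = 2626 × 3.19 km/(2703 − 2626) = 109 km.

109 km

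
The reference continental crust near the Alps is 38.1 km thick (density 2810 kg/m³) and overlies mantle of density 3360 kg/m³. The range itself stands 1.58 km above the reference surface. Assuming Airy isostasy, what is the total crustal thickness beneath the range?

47.8 km

Root depth r = h ρ_c / (ρ_m − ρ_c) = 1.58 km × 2810 / 550 = 8.072 km.
Total thickness = T + h + r = 38.1 km + 1.58 km + 8.072 km = 47.8 km.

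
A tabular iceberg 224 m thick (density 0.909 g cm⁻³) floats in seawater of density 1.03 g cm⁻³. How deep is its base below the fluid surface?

Draft d = t ρ_obj/ρ_fluid = 224 m × 0.909/1.03 = 198 m.

198 m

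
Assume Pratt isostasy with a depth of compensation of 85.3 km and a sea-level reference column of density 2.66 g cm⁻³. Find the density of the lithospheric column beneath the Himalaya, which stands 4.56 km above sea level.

2.53 g cm⁻³

Pratt balance: ρ_ref D = ρ (D + h).
ρ = ρ_ref D/(D + h) = 2.66 × 85.3 km/(85.3 km + 4.56 km) = 2.53 g cm⁻³.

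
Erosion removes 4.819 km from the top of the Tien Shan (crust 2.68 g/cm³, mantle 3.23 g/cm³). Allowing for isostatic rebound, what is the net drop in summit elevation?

0.821 km

Rebound u = e ρ_c/ρ_m = 4.819 km × 2.68/3.23 = 3.998 km.
Net surface drop = e − u = 4.819 km − 3.998 km = e (ρ_m − ρ_c)/ρ_m = 0.821 km.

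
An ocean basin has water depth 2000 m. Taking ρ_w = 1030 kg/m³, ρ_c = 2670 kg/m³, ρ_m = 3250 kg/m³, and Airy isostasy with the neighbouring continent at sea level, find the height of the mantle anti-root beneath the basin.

5660 m

Balancing pressure at the compensation depth: replacing crust with seawater at the top is compensated by replacing crust with mantle at the base: d (ρ_c − ρ_w) = a (ρ_m − ρ_c).
a = d (ρ_c − ρ_w)/(ρ_m − ρ_c) = 2000 m × 1640/580 = 5660 m.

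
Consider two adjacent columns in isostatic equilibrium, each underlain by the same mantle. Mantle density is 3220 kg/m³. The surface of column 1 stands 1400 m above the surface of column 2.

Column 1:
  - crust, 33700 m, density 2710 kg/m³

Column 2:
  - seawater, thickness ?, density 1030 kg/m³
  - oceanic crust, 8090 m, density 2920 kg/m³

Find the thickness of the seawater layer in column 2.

Take the compensation level at the base of the deeper column (depth z_c below the surface of column 1) and equate Σ ρ_i t_i down to z_c; mantle fills any gap and the z_c terms cancel.
Column 1: 33700×2710 + (z_c − 33700)×3220
Column 2: 1400×0 + x×1030 + 8090×2920 + (z_c − 1400 − 8090 − x)×3220
The z_c×3220 term appears on both sides and cancels. Collect the known terms of each column as K = Σ(ρt)_known − 3220 × (depth of known layers): K_1 = 91327000 − 3220×33700 = −17187000; K_2 = 23622800 − 3220×(1400 + 8090) = −6935000.
Balance: K_1 = K_2 − x×(3220 − 1030), so x = (K_2 − K_1)/(3220 − 1030) = 10252000/2190 = 4680 m.

4680 m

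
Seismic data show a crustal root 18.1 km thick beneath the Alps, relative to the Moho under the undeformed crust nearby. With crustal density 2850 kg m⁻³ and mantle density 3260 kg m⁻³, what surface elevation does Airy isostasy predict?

By Archimedes' principle applied to the lithosphere: ρ_c h = (ρ_m − ρ_c) r.
h = r (ρ_m − ρ_c) / ρ_c = 18.1 km × (3260 − 2850) / 2850 = 2.6 km.

2.6 km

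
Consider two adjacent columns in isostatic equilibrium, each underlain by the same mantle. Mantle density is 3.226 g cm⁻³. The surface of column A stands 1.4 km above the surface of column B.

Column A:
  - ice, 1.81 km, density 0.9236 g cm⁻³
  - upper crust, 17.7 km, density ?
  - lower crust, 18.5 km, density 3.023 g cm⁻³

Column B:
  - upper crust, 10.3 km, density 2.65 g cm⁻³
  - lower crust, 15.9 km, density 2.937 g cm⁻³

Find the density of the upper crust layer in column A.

Take the compensation level at the base of the deeper column (depth z_c below the surface of column A) and equate Σ ρ_i t_i down to z_c; mantle fills any gap and the z_c terms cancel.
Column A: 1.81×0.9236 + 17.7×ρ + 18.5×3.023 + (z_c − 38.01)×3.226
Column B: 1.4×0 + 10.3×2.65 + 15.9×2.937 + (z_c − 1.4 − 26.2)×3.226
The z_c×3.226 term appears on both sides and cancels. Collect the known terms of each column as K = Σ(ρt)_known − 3.226 × (depth of known layers): K_A = 57.597216 − 3.226×38.01 = −65.023044; K_B = 73.9933 − 3.226×(1.4 + 26.2) = −15.0443.
Balance: K_A + 17.7×ρ = K_B, so ρ = (K_B − K_A)/17.7 = 49.9787/17.7 = 2.82 g cm⁻³.

2.82 g cm⁻³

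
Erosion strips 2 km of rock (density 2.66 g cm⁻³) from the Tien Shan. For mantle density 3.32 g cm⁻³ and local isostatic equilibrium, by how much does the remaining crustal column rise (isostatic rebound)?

Unloading: uplift u = e ρ_c/ρ_m = 2 km × 2.66/3.32 = 1.6 km.

1.6 km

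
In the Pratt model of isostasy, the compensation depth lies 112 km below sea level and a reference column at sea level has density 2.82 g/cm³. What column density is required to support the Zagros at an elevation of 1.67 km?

2.78 g/cm³

Pratt balance: ρ_ref D = ρ (D + h).
ρ = ρ_ref D/(D + h) = 2.82 × 112 km/(112 km + 1.67 km) = 2.78 g/cm³.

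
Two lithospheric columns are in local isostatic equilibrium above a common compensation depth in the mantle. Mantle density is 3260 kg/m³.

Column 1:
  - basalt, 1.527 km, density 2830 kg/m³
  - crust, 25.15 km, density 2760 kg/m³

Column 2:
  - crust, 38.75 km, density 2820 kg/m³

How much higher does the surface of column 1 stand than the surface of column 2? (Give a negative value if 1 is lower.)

−1.17 km

For any compensation level in the mantle, the mantle terms cancel and isostasy reduces to e = (Σt_1 − Σt_2) − (Σ(ρt)_1 − Σ(ρt)_2) / ρ_m.
Σt_1 = 26.677 km; Σt_2 = 38.75 km; Σ(ρt)_1 = 73735.41; Σ(ρt)_2 = 109275 (in km·kg/m³).
e = (26.677 − 38.75) − (73735.41 − 109275) / 3260 = −1.17 km.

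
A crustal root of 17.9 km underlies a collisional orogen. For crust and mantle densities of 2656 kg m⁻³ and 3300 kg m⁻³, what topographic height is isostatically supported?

4.34 km

By Archimedes' principle applied to the lithosphere: ρ_c h = (ρ_m − ρ_c) r.
h = r (ρ_m − ρ_c) / ρ_c = 17.9 km × (3300 − 2656) / 2656 = 4.34 km.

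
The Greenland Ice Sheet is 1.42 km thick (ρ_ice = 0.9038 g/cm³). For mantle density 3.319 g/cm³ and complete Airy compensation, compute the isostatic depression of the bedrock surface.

Balancing pressure at the compensation depth: the ice load ρ_ice t is balanced by mantle displaced below, ρ_m s.
s = t ρ_ice / ρ_m = 1.42 km × 0.9038/3.319 = 0.387 km.

0.387 km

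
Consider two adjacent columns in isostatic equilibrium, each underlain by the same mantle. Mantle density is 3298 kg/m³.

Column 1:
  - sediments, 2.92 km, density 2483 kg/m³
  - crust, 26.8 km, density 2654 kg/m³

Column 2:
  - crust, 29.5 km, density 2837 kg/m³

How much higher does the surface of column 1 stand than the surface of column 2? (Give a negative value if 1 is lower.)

For any compensation level in the mantle, the mantle terms cancel and isostasy reduces to e = (Σt_1 − Σt_2) − (Σ(ρt)_1 − Σ(ρt)_2) / ρ_m.
Σt_1 = 29.72 km; Σt_2 = 29.5 km; Σ(ρt)_1 = 78377.56; Σ(ρt)_2 = 83691.5 (in km·kg/m³).
e = (29.72 − 29.5) − (78377.56 − 83691.5) / 3298 = 1.83 km.

1.83 km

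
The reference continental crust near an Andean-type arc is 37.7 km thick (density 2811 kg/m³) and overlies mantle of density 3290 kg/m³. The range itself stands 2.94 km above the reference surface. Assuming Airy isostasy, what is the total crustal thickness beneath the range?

57.9 km

Root depth r = h ρ_c / (ρ_m − ρ_c) = 2.94 km × 2811 / 479 = 17.25 km.
Total thickness = T + h + r = 37.7 km + 2.94 km + 17.25 km = 57.9 km.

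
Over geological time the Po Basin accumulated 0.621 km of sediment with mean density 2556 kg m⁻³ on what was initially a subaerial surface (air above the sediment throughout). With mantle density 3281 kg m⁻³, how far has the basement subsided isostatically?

Subaerial load: s = t ρ_sed / ρ_m = 0.621 km × 2556/3281 = 0.484 km.

0.484 km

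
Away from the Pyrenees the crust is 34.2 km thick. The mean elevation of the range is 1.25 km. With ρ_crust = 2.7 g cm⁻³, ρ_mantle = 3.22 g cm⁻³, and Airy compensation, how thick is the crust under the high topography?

41.9 km

Root depth r = h ρ_c / (ρ_m − ρ_c) = 1.25 km × 2.7 / 0.52 = 6.49 km.
Total thickness = T + h + r = 34.2 km + 1.25 km + 6.49 km = 41.9 km.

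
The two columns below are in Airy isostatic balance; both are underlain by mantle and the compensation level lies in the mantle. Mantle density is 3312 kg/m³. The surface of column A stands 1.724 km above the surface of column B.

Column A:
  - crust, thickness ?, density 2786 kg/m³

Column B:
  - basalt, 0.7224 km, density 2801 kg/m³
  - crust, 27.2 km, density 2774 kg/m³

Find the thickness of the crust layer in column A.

Take the compensation level at the base of the deeper column (depth z_c below the surface of column A) and equate Σ ρ_i t_i down to z_c; mantle fills any gap and the z_c terms cancel.
Column A: x×2786 + (z_c − 0 − x)×3312
Column B: 1.724×0 + 0.7224×2801 + 27.2×2774 + (z_c − 1.724 − 27.9224)×3312
The z_c×3312 term appears on both sides and cancels. Collect the known terms of each column as K = Σ(ρt)_known − 3312 × (depth of known layers): K_A = 0 − 3312×0 = 0; K_B = 77476.2424 − 3312×(1.724 + 27.9224) = −20712.6344.
Balance: K_A − x×(3312 − 2786) = K_B, so x = (K_A − K_B)/(3312 − 2786) = 20712.6/526 = 39.4 km.

39.4 km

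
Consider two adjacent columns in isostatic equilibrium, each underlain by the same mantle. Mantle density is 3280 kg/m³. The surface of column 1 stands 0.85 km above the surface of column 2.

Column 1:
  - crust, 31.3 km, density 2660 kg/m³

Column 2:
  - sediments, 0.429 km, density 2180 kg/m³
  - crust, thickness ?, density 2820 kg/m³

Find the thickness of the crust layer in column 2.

Take the compensation level at the base of the deeper column (depth z_c below the surface of column 1) and equate Σ ρ_i t_i down to z_c; mantle fills any gap and the z_c terms cancel.
Column 1: 31.3×2660 + (z_c − 31.3)×3280
Column 2: 0.85×0 + 0.429×2180 + x×2820 + (z_c − 0.85 − 0.429 − x)×3280
The z_c×3280 term appears on both sides and cancels. Collect the known terms of each column as K = Σ(ρt)_known − 3280 × (depth of known layers): K_1 = 83258 − 3280×31.3 = −19406; K_2 = 935.22 − 3280×(0.85 + 0.429) = −3259.9.
Balance: K_1 = K_2 − x×(3280 − 2820), so x = (K_2 − K_1)/(3280 − 2820) = 16146.1/460 = 35.1 km.

35.1 km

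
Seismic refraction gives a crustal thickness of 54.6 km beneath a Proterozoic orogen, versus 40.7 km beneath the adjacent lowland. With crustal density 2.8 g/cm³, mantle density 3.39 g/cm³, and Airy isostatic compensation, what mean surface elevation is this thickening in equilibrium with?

Excess crust Δ = 54.6 km − 40.7 km = 13.9 km, split between elevation h and root r with h + r = Δ.
Airy balance ρ_c h = (ρ_m − ρ_c) r gives r = h ρ_c/(ρ_m − ρ_c), so h (1 + ρ_c/(ρ_m − ρ_c)) = Δ, i.e. h = Δ (ρ_m − ρ_c)/ρ_m.
h = 13.9 km × 0.59/3.39 = 2.42 km.

2.42 km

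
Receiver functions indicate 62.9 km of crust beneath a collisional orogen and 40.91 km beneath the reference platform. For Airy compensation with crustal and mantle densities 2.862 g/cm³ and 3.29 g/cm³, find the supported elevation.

Excess crust Δ = 62.9 km − 40.91 km = 21.99 km, split between elevation h and root r with h + r = Δ.
Airy balance ρ_c h = (ρ_m − ρ_c) r gives r = h ρ_c/(ρ_m − ρ_c), so h (1 + ρ_c/(ρ_m − ρ_c)) = Δ, i.e. h = Δ (ρ_m − ρ_c)/ρ_m.
h = 21.99 km × 0.428/3.29 = 2.86 km.

2.86 km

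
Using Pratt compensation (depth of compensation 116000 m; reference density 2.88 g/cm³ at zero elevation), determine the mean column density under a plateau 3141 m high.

2.8 g/cm³

Pratt balance: ρ_ref D = ρ (D + h).
ρ = ρ_ref D/(D + h) = 2.88 × 116000 m/(116000 m + 3141 m) = 2.8 g/cm³.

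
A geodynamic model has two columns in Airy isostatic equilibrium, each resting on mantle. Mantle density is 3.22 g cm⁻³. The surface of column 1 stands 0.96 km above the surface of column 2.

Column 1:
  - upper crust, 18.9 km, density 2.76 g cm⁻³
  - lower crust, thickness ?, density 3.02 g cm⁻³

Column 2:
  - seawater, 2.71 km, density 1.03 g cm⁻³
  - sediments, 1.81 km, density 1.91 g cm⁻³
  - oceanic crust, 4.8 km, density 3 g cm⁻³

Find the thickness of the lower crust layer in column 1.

Take the compensation level at the base of the deeper column (depth z_c below the surface of column 1) and equate Σ ρ_i t_i down to z_c; mantle fills any gap and the z_c terms cancel.
Column 1: 18.9×2.76 + x×3.02 + (z_c − 18.9 − x)×3.22
Column 2: 0.96×0 + 2.71×1.03 + 1.81×1.91 + 4.8×3 + (z_c − 0.96 − 9.32)×3.22
The z_c×3.22 term appears on both sides and cancels. Collect the known terms of each column as K = Σ(ρt)_known − 3.22 × (depth of known layers): K_1 = 52.164 − 3.22×18.9 = −8.694; K_2 = 20.6484 − 3.22×(0.96 + 9.32) = −12.4532.
Balance: K_1 − x×(3.22 − 3.02) = K_2, so x = (K_1 − K_2)/(3.22 − 3.02) = 3.7592/0.2 = 18.8 km.

18.8 km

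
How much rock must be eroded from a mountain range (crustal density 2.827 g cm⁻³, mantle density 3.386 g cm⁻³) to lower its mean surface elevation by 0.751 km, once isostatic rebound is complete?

4.55 km

Net drop Δ = e − u = e − e ρ_c/ρ_m = e (ρ_m − ρ_c)/ρ_m.
e = Δ ρ_m/(ρ_m − ρ_c) = 0.751 km × 3.386/0.559 = 4.55 km.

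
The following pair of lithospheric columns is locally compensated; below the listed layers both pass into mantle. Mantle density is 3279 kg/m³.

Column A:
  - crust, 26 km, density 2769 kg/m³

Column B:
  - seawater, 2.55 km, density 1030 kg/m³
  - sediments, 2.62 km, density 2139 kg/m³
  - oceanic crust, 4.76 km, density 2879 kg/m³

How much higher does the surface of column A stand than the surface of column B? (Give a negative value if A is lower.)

0.803 km

For any compensation level in the mantle, the mantle terms cancel and isostasy reduces to e = (Σt_A − Σt_B) − (Σ(ρt)_A − Σ(ρt)_B) / ρ_m.
Σt_A = 26 km; Σt_B = 9.93 km; Σ(ρt)_A = 71994; Σ(ρt)_B = 21934.72 (in km·kg/m³).
e = (26 − 9.93) − (71994 − 21934.72) / 3279 = 0.803 km.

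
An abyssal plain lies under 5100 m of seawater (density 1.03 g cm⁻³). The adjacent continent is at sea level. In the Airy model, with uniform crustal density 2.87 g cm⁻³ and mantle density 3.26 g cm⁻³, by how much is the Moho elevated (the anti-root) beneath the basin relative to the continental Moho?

24100 m

By Archimedes' principle applied to the lithosphere: replacing crust with seawater at the top is compensated by replacing crust with mantle at the base: d (ρ_c − ρ_w) = a (ρ_m − ρ_c).
a = d (ρ_c − ρ_w)/(ρ_m − ρ_c) = 5100 m × 1.84/0.39 = 24100 m.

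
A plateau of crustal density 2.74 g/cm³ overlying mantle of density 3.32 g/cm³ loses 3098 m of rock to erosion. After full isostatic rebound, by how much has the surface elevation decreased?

541 m

Rebound u = e ρ_c/ρ_m = 3098 m × 2.74/3.32 = 2557 m.
Net surface drop = e − u = 3098 m − 2557 m = e (ρ_m − ρ_c)/ρ_m = 541 m.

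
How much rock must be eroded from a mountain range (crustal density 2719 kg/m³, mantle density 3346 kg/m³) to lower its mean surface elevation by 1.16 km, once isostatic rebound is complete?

6.19 km

Net drop Δ = e − u = e − e ρ_c/ρ_m = e (ρ_m − ρ_c)/ρ_m.
e = Δ ρ_m/(ρ_m − ρ_c) = 1.16 km × 3346/627 = 6.19 km.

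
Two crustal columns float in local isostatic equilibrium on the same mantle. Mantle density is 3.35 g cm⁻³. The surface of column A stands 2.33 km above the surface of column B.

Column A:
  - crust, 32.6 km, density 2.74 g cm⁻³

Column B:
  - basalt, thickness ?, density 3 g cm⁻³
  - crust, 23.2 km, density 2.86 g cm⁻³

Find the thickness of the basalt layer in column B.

2.04 km

Take the compensation level at the base of the deeper column (depth z_c below the surface of column A) and equate Σ ρ_i t_i down to z_c; mantle fills any gap and the z_c terms cancel.
Column A: 32.6×2.74 + (z_c − 32.6)×3.35
Column B: 2.33×0 + x×3 + 23.2×2.86 + (z_c − 2.33 − 23.2 − x)×3.35
The z_c×3.35 term appears on both sides and cancels. Collect the known terms of each column as K = Σ(ρt)_known − 3.35 × (depth of known layers): K_A = 89.324 − 3.35×32.6 = −19.886; K_B = 66.352 − 3.35×(2.33 + 23.2) = −19.1735.
Balance: K_A = K_B − x×(3.35 − 3), so x = (K_B − K_A)/(3.35 − 3) = 0.7125/0.35 = 2.04 km.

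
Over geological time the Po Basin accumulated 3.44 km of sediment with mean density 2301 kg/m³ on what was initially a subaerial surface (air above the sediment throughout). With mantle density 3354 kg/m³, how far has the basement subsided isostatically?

Subaerial load: s = t ρ_sed / ρ_m = 3.44 km × 2301/3354 = 2.36 km.

2.36 km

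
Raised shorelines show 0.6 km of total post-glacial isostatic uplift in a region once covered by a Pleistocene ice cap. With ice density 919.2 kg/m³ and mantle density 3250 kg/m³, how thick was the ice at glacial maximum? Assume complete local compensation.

u = t ρ_ice/ρ_m → t = u ρ_m/ρ_ice = 0.6 km × 3250/919.2 = 2.12 km.

2.12 km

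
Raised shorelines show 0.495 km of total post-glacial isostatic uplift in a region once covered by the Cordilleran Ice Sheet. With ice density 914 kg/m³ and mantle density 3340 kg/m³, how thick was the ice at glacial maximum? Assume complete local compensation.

u = t ρ_ice/ρ_m → t = u ρ_m/ρ_ice = 0.495 km × 3340/914 = 1.81 km.

1.81 km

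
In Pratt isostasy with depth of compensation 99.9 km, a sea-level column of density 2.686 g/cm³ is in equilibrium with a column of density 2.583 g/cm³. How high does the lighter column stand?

3.98 km

ρ_ref D = ρ (D + h) → h = D (ρ_ref − ρ)/ρ.
h = 99.9 km × (2.686 − 2.583)/2.583 = 3.98 km.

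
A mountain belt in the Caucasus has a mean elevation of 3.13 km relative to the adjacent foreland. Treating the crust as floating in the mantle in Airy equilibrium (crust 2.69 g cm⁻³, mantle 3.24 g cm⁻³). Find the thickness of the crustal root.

Isostatic balance requires: the weight of the topography is balanced by the buoyancy of the root, ρ_c h = (ρ_m − ρ_c) r.
r = h · ρ_c / (ρ_m − ρ_c) = 3.13 km × 2.69 / (3.24 − 2.69) = 15.3 km.

15.3 km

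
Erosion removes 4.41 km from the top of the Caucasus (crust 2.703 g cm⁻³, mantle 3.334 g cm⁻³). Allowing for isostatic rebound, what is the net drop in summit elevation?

0.835 km

Rebound u = e ρ_c/ρ_m = 4.41 km × 2.703/3.334 = 3.575 km.
Net surface drop = e − u = 4.41 km − 3.575 km = e (ρ_m − ρ_c)/ρ_m = 0.835 km.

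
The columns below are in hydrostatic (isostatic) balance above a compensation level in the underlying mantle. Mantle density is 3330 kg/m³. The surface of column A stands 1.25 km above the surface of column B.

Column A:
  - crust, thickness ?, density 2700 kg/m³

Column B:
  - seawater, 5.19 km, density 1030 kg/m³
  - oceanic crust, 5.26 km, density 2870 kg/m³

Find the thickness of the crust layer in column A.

29.4 km

Take the compensation level at the base of the deeper column (depth z_c below the surface of column A) and equate Σ ρ_i t_i down to z_c; mantle fills any gap and the z_c terms cancel.
Column A: x×2700 + (z_c − 0 − x)×3330
Column B: 1.25×0 + 5.19×1030 + 5.26×2870 + (z_c − 1.25 − 10.45)×3330
The z_c×3330 term appears on both sides and cancels. Collect the known terms of each column as K = Σ(ρt)_known − 3330 × (depth of known layers): K_A = 0 − 3330×0 = 0; K_B = 20441.9 − 3330×(1.25 + 10.45) = −18519.1.
Balance: K_A − x×(3330 − 2700) = K_B, so x = (K_A − K_B)/(3330 − 2700) = 18519.1/630 = 29.4 km.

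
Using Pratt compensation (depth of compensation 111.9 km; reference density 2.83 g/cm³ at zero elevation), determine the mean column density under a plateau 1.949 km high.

Pratt balance: ρ_ref D = ρ (D + h).
ρ = ρ_ref D/(D + h) = 2.83 × 111.9 km/(111.9 km + 1.949 km) = 2.78 g/cm³.

2.78 g/cm³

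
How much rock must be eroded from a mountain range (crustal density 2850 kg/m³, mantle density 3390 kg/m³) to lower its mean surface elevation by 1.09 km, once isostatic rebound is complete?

6.84 km

Net drop Δ = e − u = e − e ρ_c/ρ_m = e (ρ_m − ρ_c)/ρ_m.
e = Δ ρ_m/(ρ_m − ρ_c) = 1.09 km × 3390/540 = 6.84 km.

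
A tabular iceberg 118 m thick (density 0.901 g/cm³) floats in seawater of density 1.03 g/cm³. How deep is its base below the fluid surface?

Draft d = t ρ_obj/ρ_fluid = 118 m × 0.901/1.03 = 103 m.

103 m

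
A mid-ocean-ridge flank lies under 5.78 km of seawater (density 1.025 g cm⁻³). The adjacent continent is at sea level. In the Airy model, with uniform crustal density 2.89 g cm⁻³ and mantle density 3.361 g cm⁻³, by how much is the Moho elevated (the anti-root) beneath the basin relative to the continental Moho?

Equating mass per unit area of the two columns: replacing crust with seawater at the top is compensated by replacing crust with mantle at the base: d (ρ_c − ρ_w) = a (ρ_m − ρ_c).
a = d (ρ_c − ρ_w)/(ρ_m − ρ_c) = 5.78 km × 1.865/0.471 = 22.9 km.

22.9 km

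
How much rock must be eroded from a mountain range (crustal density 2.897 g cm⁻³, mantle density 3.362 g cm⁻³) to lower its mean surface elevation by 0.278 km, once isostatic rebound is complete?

Net drop Δ = e − u = e − e ρ_c/ρ_m = e (ρ_m − ρ_c)/ρ_m.
e = Δ ρ_m/(ρ_m − ρ_c) = 0.278 km × 3.362/0.465 = 2.01 km.

2.01 km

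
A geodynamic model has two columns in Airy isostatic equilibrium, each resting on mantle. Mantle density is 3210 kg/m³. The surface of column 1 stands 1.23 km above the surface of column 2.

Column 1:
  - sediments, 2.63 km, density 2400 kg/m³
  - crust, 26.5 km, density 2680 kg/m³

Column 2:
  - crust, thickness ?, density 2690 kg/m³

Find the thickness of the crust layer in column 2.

23.5 km

Take the compensation level at the base of the deeper column (depth z_c below the surface of column 1) and equate Σ ρ_i t_i down to z_c; mantle fills any gap and the z_c terms cancel.
Column 1: 2.63×2400 + 26.5×2680 + (z_c − 29.13)×3210
Column 2: 1.23×0 + x×2690 + (z_c − 1.23 − 0 − x)×3210
The z_c×3210 term appears on both sides and cancels. Collect the known terms of each column as K = Σ(ρt)_known − 3210 × (depth of known layers): K_1 = 77332 − 3210×29.13 = −16175.3; K_2 = 0 − 3210×(1.23 + 0) = −3948.3.
Balance: K_1 = K_2 − x×(3210 − 2690), so x = (K_2 − K_1)/(3210 − 2690) = 12227/520 = 23.5 km.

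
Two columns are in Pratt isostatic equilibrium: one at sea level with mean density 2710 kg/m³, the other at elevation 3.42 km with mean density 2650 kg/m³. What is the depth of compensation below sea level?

151 km

ρ_ref D = ρ (D + h) → D (ρ_ref − ρ) = ρ h.
D = ρ h/(ρ_ref − ρ) = 2650 × 3.42 km/(2710 − 2650) = 151 km.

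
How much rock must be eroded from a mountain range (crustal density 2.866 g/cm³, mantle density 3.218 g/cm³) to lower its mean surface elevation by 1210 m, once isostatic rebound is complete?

11100 m

Net drop Δ = e − u = e − e ρ_c/ρ_m = e (ρ_m − ρ_c)/ρ_m.
e = Δ ρ_m/(ρ_m − ρ_c) = 1210 m × 3.218/0.352 = 11100 m.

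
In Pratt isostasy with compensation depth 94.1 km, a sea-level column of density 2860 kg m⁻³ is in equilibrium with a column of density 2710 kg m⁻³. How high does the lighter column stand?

ρ_ref D = ρ (D + h) → h = D (ρ_ref − ρ)/ρ.
h = 94.1 km × (2860 − 2710)/2710 = 5.21 km.

5.21 km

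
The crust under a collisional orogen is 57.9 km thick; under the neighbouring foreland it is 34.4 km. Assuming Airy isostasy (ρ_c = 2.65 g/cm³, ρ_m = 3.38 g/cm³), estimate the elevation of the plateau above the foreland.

Excess crust Δ = 57.9 km − 34.4 km = 23.5 km, split between elevation h and root r with h + r = Δ.
Airy balance ρ_c h = (ρ_m − ρ_c) r gives r = h ρ_c/(ρ_m − ρ_c), so h (1 + ρ_c/(ρ_m − ρ_c)) = Δ, i.e. h = Δ (ρ_m − ρ_c)/ρ_m.
h = 23.5 km × 0.73/3.38 = 5.08 km.

5.08 km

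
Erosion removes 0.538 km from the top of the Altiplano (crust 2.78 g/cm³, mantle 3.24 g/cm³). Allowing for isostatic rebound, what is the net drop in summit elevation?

0.0764 km

Rebound u = e ρ_c/ρ_m = 0.538 km × 2.78/3.24 = 0.4616 km.
Net surface drop = e − u = 0.538 km − 0.4616 km = e (ρ_m − ρ_c)/ρ_m = 0.0764 km.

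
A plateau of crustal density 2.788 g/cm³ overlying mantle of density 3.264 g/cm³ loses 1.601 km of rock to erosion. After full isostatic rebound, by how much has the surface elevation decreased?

0.233 km

Rebound u = e ρ_c/ρ_m = 1.601 km × 2.788/3.264 = 1.368 km.
Net surface drop = e − u = 1.601 km − 1.368 km = e (ρ_m − ρ_c)/ρ_m = 0.233 km.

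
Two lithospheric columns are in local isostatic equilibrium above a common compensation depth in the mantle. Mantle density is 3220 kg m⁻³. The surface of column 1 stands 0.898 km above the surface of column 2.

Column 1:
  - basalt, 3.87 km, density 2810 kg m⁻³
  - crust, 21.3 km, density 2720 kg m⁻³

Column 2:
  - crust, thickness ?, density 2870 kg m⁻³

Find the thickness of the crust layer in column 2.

Take the compensation level at the base of the deeper column (depth z_c below the surface of column 1) and equate Σ ρ_i t_i down to z_c; mantle fills any gap and the z_c terms cancel.
Column 1: 3.87×2810 + 21.3×2720 + (z_c − 25.17)×3220
Column 2: 0.898×0 + x×2870 + (z_c − 0.898 − 0 − x)×3220
The z_c×3220 term appears on both sides and cancels. Collect the known terms of each column as K = Σ(ρt)_known − 3220 × (depth of known layers): K_1 = 68810.7 − 3220×25.17 = −12236.7; K_2 = 0 − 3220×(0.898 + 0) = −2891.56.
Balance: K_1 = K_2 − x×(3220 − 2870), so x = (K_2 − K_1)/(3220 − 2870) = 9345.14/350 = 26.7 km.

26.7 km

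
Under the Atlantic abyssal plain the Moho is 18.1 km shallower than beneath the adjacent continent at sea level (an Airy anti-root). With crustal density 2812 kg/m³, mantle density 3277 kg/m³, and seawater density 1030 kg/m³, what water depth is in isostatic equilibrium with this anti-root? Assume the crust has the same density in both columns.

4.72 km

Replacing a thickness d of crust by seawater at the top must be balanced by replacing crust with mantle at the base: d (ρ_c − ρ_w) = a (ρ_m − ρ_c).
d = a (ρ_m − ρ_c)/(ρ_c − ρ_w) = 18.1 km × 465/1782 = 4.72 km.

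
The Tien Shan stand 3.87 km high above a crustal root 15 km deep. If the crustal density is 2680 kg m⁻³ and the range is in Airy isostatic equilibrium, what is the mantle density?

3370 kg m⁻³

Airy balance: ρ_c h = (ρ_m − ρ_c) r → ρ_m = ρ_c (1 + h/r).
ρ_m = 2680 × (1 + 3.87 km/15 km) = 3370 kg m⁻³.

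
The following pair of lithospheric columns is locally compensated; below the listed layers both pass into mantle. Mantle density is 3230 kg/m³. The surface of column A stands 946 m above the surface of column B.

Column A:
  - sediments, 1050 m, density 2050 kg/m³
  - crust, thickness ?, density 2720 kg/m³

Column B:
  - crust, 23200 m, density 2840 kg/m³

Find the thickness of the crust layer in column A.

21300 m

Take the compensation level at the base of the deeper column (depth z_c below the surface of column A) and equate Σ ρ_i t_i down to z_c; mantle fills any gap and the z_c terms cancel.
Column A: 1050×2050 + x×2720 + (z_c − 1050 − x)×3230
Column B: 946×0 + 23200×2840 + (z_c − 946 − 23200)×3230
The z_c×3230 term appears on both sides and cancels. Collect the known terms of each column as K = Σ(ρt)_known − 3230 × (depth of known layers): K_A = 2152500 − 3230×1050 = −1239000; K_B = 65888000 − 3230×(946 + 23200) = −12103580.
Balance: K_A − x×(3230 − 2720) = K_B, so x = (K_A − K_B)/(3230 − 2720) = 10864600/510 = 21300 m.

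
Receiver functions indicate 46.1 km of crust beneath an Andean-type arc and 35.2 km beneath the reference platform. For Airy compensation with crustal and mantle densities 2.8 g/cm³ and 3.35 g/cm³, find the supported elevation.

1.79 km

Excess crust Δ = 46.1 km − 35.2 km = 10.9 km, split between elevation h and root r with h + r = Δ.
Airy balance ρ_c h = (ρ_m − ρ_c) r gives r = h ρ_c/(ρ_m − ρ_c), so h (1 + ρ_c/(ρ_m − ρ_c)) = Δ, i.e. h = Δ (ρ_m − ρ_c)/ρ_m.
h = 10.9 km × 0.55/3.35 = 1.79 km.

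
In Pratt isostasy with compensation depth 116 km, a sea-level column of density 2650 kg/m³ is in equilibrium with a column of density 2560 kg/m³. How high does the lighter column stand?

ρ_ref D = ρ (D + h) → h = D (ρ_ref − ρ)/ρ.
h = 116 km × (2650 − 2560)/2560 = 4.08 km.

4.08 km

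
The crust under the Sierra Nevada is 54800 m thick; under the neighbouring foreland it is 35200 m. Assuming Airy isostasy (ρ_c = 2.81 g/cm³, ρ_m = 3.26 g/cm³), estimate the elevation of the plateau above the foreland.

2710 m

Excess crust Δ = 54800 m − 35200 m = 19600 m, split between elevation h and root r with h + r = Δ.
Airy balance ρ_c h = (ρ_m − ρ_c) r gives r = h ρ_c/(ρ_m − ρ_c), so h (1 + ρ_c/(ρ_m − ρ_c)) = Δ, i.e. h = Δ (ρ_m − ρ_c)/ρ_m.
h = 19600 m × 0.45/3.26 = 2710 m.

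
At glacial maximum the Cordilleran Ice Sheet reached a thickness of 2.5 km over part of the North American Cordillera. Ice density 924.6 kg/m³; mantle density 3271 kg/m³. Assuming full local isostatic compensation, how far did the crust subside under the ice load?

0.707 km

By Archimedes' principle applied to the lithosphere: the ice load ρ_ice t is balanced by mantle displaced below, ρ_m s.
s = t ρ_ice / ρ_m = 2.5 km × 924.6/3271 = 0.707 km.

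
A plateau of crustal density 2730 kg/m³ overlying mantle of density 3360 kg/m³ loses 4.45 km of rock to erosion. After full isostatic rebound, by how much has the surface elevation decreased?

Rebound u = e ρ_c/ρ_m = 4.45 km × 2730/3360 = 3.616 km.
Net surface drop = e − u = 4.45 km − 3.616 km = e (ρ_m − ρ_c)/ρ_m = 0.834 km.

0.834 km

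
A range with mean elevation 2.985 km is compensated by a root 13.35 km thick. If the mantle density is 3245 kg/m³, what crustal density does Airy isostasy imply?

2650 kg/m³

ρ_c h = (ρ_m − ρ_c) r → ρ_c (h + r) = ρ_m r → ρ_c = ρ_m r / (h + r).
ρ_c = 3245 × 13.35 km / (2.985 km + 13.35 km) = 2650 kg/m³.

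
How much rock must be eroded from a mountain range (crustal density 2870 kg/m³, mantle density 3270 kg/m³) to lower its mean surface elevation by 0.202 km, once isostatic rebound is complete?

1.65 km

Net drop Δ = e − u = e − e ρ_c/ρ_m = e (ρ_m − ρ_c)/ρ_m.
e = Δ ρ_m/(ρ_m − ρ_c) = 0.202 km × 3270/400 = 1.65 km.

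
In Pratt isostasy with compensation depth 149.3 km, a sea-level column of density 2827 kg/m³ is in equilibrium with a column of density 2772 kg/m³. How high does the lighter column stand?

2.96 km

ρ_ref D = ρ (D + h) → h = D (ρ_ref − ρ)/ρ.
h = 149.3 km × (2827 − 2772)/2772 = 2.96 km.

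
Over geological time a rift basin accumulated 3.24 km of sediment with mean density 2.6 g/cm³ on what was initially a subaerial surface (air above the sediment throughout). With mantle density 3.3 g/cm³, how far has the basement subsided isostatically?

Subaerial load: s = t ρ_sed / ρ_m = 3.24 km × 2.6/3.3 = 2.55 km.

2.55 km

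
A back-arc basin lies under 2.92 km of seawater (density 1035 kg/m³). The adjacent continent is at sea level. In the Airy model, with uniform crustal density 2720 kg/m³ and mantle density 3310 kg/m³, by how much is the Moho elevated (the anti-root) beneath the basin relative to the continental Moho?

8.34 km

For local isostatic compensation: replacing crust with seawater at the top is compensated by replacing crust with mantle at the base: d (ρ_c − ρ_w) = a (ρ_m − ρ_c).
a = d (ρ_c − ρ_w)/(ρ_m − ρ_c) = 2.92 km × 1685/590 = 8.34 km.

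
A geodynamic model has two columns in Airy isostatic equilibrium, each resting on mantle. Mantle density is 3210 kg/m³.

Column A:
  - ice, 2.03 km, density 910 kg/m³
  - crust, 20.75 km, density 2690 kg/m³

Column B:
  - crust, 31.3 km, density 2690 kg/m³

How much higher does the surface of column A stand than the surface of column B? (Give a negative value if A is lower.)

For any compensation level in the mantle, the mantle terms cancel and isostasy reduces to e = (Σt_A − Σt_B) − (Σ(ρt)_A − Σ(ρt)_B) / ρ_m.
Σt_A = 22.78 km; Σt_B = 31.3 km; Σ(ρt)_A = 57664.8; Σ(ρt)_B = 84197 (in km·kg/m³).
e = (22.78 − 31.3) − (57664.8 − 84197) / 3210 = −0.255 km.

−0.255 km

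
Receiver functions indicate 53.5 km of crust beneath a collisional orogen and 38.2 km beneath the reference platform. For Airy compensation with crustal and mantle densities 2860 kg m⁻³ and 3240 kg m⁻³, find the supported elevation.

1.79 km

Excess crust Δ = 53.5 km − 38.2 km = 15.3 km, split between elevation h and root r with h + r = Δ.
Airy balance ρ_c h = (ρ_m − ρ_c) r gives r = h ρ_c/(ρ_m − ρ_c), so h (1 + ρ_c/(ρ_m − ρ_c)) = Δ, i.e. h = Δ (ρ_m − ρ_c)/ρ_m.
h = 15.3 km × 380/3240 = 1.79 km.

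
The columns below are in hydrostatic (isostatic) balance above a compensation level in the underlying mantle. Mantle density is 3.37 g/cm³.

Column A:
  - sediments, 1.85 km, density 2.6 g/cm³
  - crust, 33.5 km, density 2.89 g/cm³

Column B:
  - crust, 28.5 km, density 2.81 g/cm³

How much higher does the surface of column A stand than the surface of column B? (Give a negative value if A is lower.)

For any compensation level in the mantle, the mantle terms cancel and isostasy reduces to e = (Σt_A − Σt_B) − (Σ(ρt)_A − Σ(ρt)_B) / ρ_m.
Σt_A = 35.35 km; Σt_B = 28.5 km; Σ(ρt)_A = 101.625; Σ(ρt)_B = 80.085 (in km·g/cm³).
e = (35.35 − 28.5) − (101.625 − 80.085) / 3.37 = 0.458 km.

0.458 km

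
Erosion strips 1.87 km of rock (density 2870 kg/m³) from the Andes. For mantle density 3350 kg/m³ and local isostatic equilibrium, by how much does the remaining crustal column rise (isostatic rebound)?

1.6 km

Unloading: uplift u = e ρ_c/ρ_m = 1.87 km × 2870/3350 = 1.6 km.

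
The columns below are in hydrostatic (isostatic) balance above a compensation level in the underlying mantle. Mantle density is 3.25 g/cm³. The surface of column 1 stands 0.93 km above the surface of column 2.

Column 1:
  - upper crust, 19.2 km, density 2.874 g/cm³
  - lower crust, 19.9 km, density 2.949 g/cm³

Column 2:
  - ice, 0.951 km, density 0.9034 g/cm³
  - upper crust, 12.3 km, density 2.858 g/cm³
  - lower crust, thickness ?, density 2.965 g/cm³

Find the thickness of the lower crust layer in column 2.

Take the compensation level at the base of the deeper column (depth z_c below the surface of column 1) and equate Σ ρ_i t_i down to z_c; mantle fills any gap and the z_c terms cancel.
Column 1: 19.2×2.874 + 19.9×2.949 + (z_c − 39.1)×3.25
Column 2: 0.93×0 + 0.951×0.9034 + 12.3×2.858 + x×2.965 + (z_c − 0.93 − 13.251 − x)×3.25
The z_c×3.25 term appears on both sides and cancels. Collect the known terms of each column as K = Σ(ρt)_known − 3.25 × (depth of known layers): K_1 = 113.8659 − 3.25×39.1 = −13.2091; K_2 = 36.0125334 − 3.25×(0.93 + 13.251) = −10.0757166.
Balance: K_1 = K_2 − x×(3.25 − 2.965), so x = (K_2 − K_1)/(3.25 − 2.965) = 3.13338/0.285 = 11 km.

11 km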